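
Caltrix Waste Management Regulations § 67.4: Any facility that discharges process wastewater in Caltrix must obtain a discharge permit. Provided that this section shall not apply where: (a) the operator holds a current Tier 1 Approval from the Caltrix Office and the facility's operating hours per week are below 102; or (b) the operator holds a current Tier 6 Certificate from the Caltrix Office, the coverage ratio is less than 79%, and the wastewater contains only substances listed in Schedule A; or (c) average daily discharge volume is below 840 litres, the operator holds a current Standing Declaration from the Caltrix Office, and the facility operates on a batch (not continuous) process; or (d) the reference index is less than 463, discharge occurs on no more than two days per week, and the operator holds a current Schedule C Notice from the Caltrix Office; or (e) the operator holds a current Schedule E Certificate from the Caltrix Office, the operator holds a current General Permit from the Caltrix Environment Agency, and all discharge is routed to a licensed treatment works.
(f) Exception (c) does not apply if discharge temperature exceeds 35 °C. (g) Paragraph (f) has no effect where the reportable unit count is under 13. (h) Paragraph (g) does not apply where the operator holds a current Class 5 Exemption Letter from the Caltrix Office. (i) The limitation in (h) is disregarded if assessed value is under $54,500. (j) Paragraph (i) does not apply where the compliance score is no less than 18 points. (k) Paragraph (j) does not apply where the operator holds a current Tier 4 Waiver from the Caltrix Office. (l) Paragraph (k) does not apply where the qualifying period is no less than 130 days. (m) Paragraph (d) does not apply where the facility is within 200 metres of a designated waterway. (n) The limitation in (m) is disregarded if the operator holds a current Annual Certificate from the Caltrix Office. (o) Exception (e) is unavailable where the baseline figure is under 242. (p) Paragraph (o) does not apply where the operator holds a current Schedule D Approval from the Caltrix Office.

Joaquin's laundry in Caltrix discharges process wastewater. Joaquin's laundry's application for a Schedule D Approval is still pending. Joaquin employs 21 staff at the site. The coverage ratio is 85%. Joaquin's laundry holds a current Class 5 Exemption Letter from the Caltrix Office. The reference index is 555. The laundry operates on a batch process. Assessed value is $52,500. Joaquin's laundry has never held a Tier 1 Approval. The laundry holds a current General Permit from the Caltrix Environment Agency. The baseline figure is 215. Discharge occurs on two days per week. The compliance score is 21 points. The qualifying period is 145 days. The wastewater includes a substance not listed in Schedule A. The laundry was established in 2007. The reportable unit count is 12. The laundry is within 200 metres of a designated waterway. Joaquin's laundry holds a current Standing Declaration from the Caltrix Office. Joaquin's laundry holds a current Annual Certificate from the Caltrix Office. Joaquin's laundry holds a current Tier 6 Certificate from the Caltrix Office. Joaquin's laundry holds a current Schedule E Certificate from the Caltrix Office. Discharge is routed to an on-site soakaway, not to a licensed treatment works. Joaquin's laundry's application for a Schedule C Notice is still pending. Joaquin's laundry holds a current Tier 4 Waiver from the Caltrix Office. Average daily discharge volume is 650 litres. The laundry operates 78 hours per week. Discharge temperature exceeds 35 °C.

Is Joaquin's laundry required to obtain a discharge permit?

Yes — Joaquin's laundry must obtain a discharge permit.

Exception (a) requires that the operator holds a current Tier 1 Approval from the Caltrix Office; but no current Tier 1 Approval is held, so (a) is unavailable.
Exception (b) fails — the coverage ratio is 85%, not less than 79%.
Exception (c) is satisfied on its face — average daily discharge volume is 650 litres, below the 840 litres limit; a current Standing Declaration is held; the facility operates on a batch process. But applying paragraphs (f)–(l): (f) operates against (c): discharge temperature exceeds 35 °C. (g) would limit (f) — the reportable unit count is 12, under the 13 limit — but (h) sets (g) aside: (h) operates — a current Class 5 Exemption Letter is held. (i) is triggered (assessed value is $52,500, under the $54,500 limit), but is itself disapplied by (j): (j) operates against (i): the compliance score is 21 points, meeting the 18 points threshold. (k) operates (a current Tier 4 Waiver is held), but is overridden by (l): (l) is engaged — the qualifying period is 145 days, meeting the 130 days threshold. (c) is therefore removed.
Exception (d) does not apply: the reference index is 555, not less than 463.
Exception (e) fails — discharge is not routed to a licensed treatment works.
Every exception is unavailable, so the rule governs.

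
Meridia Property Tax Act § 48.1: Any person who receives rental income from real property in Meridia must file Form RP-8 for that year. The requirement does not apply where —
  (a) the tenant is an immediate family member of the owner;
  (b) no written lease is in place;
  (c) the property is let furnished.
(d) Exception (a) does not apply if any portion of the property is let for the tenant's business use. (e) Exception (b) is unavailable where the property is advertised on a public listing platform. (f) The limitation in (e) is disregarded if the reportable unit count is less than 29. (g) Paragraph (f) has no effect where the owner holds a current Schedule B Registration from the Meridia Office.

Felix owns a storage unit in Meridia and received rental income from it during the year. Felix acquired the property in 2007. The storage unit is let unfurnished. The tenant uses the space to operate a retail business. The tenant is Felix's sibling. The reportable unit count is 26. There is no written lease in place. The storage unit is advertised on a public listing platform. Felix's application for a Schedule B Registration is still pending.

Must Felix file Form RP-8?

Exception (a): the tenant is an immediate family member — every condition holds. But applying paragraph (d): (d) operates against (a): the space is let for business use. So (a) is unavailable.
All of (b)'s requirements are met (there is no written lease). Applying paragraphs (e)–(g): (e) is engaged (the property is publicly advertised), but is displaced by (f): (f) operates against (e): the reportable unit count is 26, less than the 29 limit. (g), which would lift (f), is inapplicable — the Schedule B Registration is not current. Exception (b) stands.
Exception (c) fails — the property is let unfurnished.

No — exception (b) applies; Felix is not required to file Form RP-8.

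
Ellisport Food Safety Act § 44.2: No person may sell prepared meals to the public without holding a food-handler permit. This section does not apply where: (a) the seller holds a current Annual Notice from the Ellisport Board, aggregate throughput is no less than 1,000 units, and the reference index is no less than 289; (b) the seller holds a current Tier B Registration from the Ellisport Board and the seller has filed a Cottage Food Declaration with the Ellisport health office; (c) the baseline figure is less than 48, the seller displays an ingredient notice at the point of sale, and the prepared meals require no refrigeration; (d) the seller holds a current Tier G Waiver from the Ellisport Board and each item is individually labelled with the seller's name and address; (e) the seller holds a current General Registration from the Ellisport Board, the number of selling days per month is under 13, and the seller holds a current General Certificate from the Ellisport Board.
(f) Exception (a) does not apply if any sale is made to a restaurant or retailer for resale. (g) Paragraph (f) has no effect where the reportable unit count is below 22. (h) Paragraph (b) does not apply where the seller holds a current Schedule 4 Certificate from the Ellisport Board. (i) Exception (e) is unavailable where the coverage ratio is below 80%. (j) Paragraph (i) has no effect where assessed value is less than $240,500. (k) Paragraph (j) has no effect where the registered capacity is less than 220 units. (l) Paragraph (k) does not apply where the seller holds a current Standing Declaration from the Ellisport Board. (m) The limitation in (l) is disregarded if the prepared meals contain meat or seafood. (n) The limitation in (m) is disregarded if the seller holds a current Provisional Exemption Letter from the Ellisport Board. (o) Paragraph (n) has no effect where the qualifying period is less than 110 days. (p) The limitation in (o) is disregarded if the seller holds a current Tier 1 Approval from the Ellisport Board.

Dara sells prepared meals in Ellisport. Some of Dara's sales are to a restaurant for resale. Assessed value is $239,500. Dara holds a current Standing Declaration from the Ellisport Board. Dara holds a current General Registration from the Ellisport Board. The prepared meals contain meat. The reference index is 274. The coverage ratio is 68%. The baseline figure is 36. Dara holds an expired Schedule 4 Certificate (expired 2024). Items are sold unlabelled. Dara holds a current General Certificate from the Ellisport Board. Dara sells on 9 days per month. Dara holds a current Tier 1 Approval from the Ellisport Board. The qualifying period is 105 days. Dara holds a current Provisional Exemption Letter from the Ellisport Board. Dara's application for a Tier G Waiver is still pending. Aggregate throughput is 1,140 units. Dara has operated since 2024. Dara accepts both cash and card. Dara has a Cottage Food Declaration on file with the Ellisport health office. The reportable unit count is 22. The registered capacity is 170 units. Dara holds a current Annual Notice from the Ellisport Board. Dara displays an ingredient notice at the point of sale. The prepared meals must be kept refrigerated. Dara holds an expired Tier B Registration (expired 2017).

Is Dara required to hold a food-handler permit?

No — exception (e) applies; Dara is not required to hold a food-handler permit.

Exception (a) does not apply: the reference index is 274, short of 289.
Exception (b) fails — the Tier B Registration is not current.
Exception (c) fails — the prepared meals require refrigeration.
Exception (d) requires that the seller holds a current Tier G Waiver from the Ellisport Board; but no current Tier G Waiver is held, so (d) is unavailable.
Exception (e) is satisfied on its face — a current General Registration is held; the number of selling days per month is 9, under the 13 limit; a current General Certificate is held. Considering the limiting provisions: (i) operates (the coverage ratio is 68%, below the 80% limit), but is displaced by (j): (j) operates against (i): assessed value is $239,500, less than the $240,500 limit. (k) is engaged (the registered capacity is 170 units, less than the 220 units limit), but is overridden by (l): (l) operates against (k): a current Standing Declaration is held. (m) would limit (l) — the prepared meals contain meat — but (n) sets (m) aside: (n) operates against (m): a current Provisional Exemption Letter is held. (o) would limit (n) — the qualifying period is 105 days, less than the 110 days limit — but (p) sets (o) aside: (p) applies — a current Tier 1 Approval is held. (e) remains available.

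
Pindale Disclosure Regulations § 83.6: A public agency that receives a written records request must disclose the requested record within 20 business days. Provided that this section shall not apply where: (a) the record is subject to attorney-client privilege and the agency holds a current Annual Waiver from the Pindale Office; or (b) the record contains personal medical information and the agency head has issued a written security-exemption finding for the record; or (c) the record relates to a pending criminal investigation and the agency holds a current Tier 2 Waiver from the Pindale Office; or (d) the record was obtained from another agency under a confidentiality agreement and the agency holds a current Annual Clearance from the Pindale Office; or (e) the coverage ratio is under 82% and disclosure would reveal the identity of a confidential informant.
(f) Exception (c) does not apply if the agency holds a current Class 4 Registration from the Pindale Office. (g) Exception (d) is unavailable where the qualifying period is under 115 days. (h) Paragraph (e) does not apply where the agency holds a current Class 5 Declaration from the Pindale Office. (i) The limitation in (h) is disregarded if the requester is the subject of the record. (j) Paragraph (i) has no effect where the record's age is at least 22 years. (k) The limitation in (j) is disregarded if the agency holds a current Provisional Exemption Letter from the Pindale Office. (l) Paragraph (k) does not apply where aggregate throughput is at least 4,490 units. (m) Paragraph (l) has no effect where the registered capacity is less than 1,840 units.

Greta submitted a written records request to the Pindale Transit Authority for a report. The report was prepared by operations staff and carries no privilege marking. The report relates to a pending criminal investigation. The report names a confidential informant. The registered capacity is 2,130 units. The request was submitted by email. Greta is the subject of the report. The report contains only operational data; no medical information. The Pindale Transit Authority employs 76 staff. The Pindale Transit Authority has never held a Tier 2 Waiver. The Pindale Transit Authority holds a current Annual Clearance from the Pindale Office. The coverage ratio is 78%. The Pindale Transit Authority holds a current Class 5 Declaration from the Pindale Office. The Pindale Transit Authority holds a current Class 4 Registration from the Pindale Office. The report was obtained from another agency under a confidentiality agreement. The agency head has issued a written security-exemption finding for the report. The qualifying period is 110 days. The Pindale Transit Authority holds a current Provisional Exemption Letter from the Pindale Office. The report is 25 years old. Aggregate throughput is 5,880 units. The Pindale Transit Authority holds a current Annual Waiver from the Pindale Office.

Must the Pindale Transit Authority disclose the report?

Yes — the Pindale Transit Authority must disclose the report.

Exception (a) fails — the report carries no privilege marking.
Exception (b) fails — the report contains only operational data.
Exception (c) does not apply: no current Tier 2 Waiver is held.
All of (d)'s requirements are met (the report was obtained under a confidentiality agreement; a current Annual Clearance is held). However, paragraph (g) must be considered: (g) is triggered — the qualifying period is 110 days, under the 115 days limit. (d) is therefore removed.
Exception (e) is satisfied on its face — the coverage ratio is 78%, under the 82% limit; the report names a confidential informant. But applying paragraphs (h)–(m): (h) operates — a current Class 5 Declaration is held. (i) would limit (h) — Greta is the subject of the report — but (j) sets (i) aside: (j) operates — the record's age is 25 years, meeting the 22 years threshold. (k) operates (a current Provisional Exemption Letter is held), but is set aside by (l): (l) operates against (k): aggregate throughput is 5,880 units, meeting the 4,490 units threshold. (m), which would lift (l), is not triggered — the registered capacity is 2,130 units, not less than 1,840 units. (e) is therefore removed.
Every exception is unavailable, so the rule governs.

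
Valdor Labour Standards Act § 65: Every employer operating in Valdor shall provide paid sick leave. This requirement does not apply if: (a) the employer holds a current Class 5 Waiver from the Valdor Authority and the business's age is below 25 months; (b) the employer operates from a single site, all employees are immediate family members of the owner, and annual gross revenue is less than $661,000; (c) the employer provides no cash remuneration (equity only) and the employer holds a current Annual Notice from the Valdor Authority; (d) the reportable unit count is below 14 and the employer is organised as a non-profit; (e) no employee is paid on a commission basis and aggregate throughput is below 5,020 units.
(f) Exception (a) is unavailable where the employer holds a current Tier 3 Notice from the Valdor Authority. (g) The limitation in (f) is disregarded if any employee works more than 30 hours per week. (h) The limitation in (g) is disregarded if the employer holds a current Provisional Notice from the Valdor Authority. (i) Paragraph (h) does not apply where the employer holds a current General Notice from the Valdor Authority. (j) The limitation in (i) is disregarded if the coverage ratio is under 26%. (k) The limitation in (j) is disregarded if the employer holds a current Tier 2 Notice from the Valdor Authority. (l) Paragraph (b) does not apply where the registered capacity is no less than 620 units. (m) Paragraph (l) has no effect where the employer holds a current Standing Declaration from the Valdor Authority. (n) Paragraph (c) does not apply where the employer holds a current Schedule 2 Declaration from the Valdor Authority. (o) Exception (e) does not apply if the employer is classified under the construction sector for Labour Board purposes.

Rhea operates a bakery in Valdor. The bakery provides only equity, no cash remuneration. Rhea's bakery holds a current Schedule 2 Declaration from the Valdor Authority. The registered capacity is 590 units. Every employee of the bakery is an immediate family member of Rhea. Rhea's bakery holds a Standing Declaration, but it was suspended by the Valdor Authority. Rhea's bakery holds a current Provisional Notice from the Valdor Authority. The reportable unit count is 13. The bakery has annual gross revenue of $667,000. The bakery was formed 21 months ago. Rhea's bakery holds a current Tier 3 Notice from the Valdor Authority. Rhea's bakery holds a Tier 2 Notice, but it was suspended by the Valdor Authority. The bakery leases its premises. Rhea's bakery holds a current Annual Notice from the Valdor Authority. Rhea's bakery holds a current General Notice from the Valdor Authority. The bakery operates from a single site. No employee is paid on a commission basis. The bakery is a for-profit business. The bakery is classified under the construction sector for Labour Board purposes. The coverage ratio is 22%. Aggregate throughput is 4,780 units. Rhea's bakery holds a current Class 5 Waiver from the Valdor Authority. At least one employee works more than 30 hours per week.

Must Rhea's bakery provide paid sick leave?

Yes — Rhea's bakery must provide paid sick leave.

All of (a)'s requirements are met (a current Class 5 Waiver is held; the business's age is 21 months, below the 25 months limit). But: (f) is triggered — a current Tier 3 Notice is held. (g) is triggered (at least one employee exceeds 30 hours/week), but is set aside by (h): (h) operates against (g): a current Provisional Notice is held. (i) would limit (h) — a current General Notice is held — but (j) sets (i) aside: (j) operates — the coverage ratio is 22%, under the 26% limit. (k), which would lift (j), is not triggered — no current Tier 2 Notice is held. (a) is therefore removed.
Exception (b) fails — annual gross revenue is $667,000, not less than $661,000.
All of (c)'s requirements are met (remuneration is equity-only; a current Annual Notice is held). Turning to paragraph (n): (n) operates against (c): a current Schedule 2 Declaration is held. Exception (c) does not apply.
Exception (d) fails — the employer is for-profit.
Exception (e) is satisfied on its face — no employee is paid on commission; aggregate throughput is 4,780 units, below the 5,020 units limit. However, paragraph (o) must be considered: (o) operates against (e): the bakery is classified under the construction sector. So (e) is unavailable.
No exception applies. The general rule governs.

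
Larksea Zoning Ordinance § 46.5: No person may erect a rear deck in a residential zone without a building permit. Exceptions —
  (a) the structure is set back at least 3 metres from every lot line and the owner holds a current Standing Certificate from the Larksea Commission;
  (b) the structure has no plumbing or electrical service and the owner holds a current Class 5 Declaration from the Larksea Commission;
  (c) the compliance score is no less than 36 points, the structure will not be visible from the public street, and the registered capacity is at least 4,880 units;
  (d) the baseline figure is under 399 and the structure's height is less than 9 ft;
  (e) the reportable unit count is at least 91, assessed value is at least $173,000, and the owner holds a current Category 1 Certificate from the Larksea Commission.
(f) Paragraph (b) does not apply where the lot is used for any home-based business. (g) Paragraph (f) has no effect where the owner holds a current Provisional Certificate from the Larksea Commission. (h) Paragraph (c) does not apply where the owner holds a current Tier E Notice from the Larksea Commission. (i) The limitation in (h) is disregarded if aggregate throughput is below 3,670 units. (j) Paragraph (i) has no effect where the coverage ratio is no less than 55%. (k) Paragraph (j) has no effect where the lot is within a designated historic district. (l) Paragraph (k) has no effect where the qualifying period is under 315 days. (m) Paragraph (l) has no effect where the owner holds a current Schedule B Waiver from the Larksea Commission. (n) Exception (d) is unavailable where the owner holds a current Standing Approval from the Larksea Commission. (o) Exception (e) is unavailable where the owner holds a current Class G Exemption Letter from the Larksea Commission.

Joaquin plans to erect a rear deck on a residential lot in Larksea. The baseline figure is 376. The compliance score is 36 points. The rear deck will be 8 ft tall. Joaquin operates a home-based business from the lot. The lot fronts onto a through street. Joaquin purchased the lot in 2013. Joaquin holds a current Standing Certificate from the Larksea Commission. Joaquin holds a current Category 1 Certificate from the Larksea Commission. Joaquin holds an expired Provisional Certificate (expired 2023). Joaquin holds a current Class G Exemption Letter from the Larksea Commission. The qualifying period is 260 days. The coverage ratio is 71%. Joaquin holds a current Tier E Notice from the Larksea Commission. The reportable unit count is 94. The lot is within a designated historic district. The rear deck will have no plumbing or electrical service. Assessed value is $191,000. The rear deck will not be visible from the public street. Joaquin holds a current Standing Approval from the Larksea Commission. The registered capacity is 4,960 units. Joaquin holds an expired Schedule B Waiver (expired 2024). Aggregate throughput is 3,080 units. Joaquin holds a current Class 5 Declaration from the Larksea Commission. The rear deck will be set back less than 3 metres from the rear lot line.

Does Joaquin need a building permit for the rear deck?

Exception (a) requires that the structure is set back at least 3 metres from every lot line; but the rear setback is under 3 m, so (a) is unavailable.
Exception (b)'s conditions are all satisfied: there is no plumbing or electrical service; a current Class 5 Declaration is held. However, paragraphs (f)–(g) must be considered: (f) operates — a home-based business operates on the lot. (g) is inapplicable (no current Provisional Certificate is held), so (f) stands. Exception (b) does not apply.
Exception (c): the compliance score is 36 points, meeting the 36 points threshold; the structure will not be visible from the street; the registered capacity is 4,960 units, meeting the 4,880 units threshold — every condition holds. But: (h) is engaged — a current Tier E Notice is held. (i) is triggered (aggregate throughput is 3,080 units, below the 3,670 units limit), but is itself disapplied by (j): (j) operates against (i): the coverage ratio is 71%, meeting the 55% threshold. (k) would limit (j) — the lot is in a historic district — but (l) sets (k) aside: (l) operates against (k): the qualifying period is 260 days, under the 315 days limit. (m), which would lift (l), is inapplicable — no current Schedule B Waiver is held. So (c) is unavailable.
Exception (d) is satisfied on its face — the baseline figure is 376, under the 399 limit; the structure's height is 8 ft, less than the 9 ft limit. However, paragraph (n) must be considered: (n) operates against (d): a current Standing Approval is held. So (d) is unavailable.
All of (e)'s requirements are met (the reportable unit count is 94, meeting the 91 threshold; assessed value is $191,000, meeting the $173,000 threshold; a current Category 1 Certificate is held). However, paragraph (o) must be considered: (o) is engaged — a current Class G Exemption Letter is held. So (e) is unavailable.
No exception is made out. Joaquin falls within the general rule.

Yes — Joaquin must obtain a building permit.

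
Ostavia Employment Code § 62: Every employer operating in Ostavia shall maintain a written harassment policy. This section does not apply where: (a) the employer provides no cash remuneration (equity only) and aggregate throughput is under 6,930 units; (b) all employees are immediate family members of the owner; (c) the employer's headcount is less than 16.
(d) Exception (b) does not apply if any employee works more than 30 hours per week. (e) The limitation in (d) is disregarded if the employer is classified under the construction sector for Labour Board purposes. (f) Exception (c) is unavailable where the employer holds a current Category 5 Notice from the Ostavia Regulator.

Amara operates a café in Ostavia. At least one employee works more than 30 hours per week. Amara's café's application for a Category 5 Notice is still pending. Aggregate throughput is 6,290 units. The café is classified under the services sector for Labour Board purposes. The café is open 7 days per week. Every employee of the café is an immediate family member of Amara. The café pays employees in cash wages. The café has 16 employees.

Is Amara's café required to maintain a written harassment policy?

Yes — Amara's café must maintain a written harassment policy.

Exception (a) does not apply: employees are paid cash wages.
All of (b)'s requirements are met (every employee is an immediate family member). But: (d) applies — at least one employee exceeds 30 hours/week. (e) is not engaged (the café is classified under the services sector), so (d) stands. So (b) is unavailable.
Exception (c) does not apply: the employer's headcount is 16, not less than 16.
No exception applies. The general rule governs.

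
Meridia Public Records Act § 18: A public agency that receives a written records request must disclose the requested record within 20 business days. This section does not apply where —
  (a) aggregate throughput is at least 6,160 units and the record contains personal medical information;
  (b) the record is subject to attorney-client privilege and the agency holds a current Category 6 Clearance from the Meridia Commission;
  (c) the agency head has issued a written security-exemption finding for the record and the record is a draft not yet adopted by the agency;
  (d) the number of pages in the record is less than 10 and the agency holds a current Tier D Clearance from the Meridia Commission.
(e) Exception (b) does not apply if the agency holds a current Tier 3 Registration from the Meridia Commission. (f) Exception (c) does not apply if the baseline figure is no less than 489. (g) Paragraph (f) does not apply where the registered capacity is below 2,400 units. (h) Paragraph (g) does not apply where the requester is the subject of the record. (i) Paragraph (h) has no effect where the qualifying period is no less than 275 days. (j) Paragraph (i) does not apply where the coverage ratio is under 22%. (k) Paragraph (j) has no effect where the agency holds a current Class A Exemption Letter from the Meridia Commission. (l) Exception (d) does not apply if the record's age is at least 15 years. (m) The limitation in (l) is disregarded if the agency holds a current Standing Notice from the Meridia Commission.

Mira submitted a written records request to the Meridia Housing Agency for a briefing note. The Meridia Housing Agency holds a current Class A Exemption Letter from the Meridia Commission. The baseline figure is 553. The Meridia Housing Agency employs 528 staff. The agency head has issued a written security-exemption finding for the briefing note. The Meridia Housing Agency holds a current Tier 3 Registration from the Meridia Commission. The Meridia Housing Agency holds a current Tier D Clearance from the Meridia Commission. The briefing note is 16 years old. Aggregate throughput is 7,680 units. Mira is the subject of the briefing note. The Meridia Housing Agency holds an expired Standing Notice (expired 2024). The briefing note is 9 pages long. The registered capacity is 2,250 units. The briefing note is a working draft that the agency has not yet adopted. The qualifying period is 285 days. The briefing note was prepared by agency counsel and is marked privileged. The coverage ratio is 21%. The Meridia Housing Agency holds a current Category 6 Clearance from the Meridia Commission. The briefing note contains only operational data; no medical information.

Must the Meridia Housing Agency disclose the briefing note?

No — exception (c) applies; the Meridia Housing Agency is not required to disclose the briefing note.

Exception (a) fails — the briefing note contains only operational data.
Exception (b) is satisfied on its face — the briefing note is privileged; a current Category 6 Clearance is held. Turning to paragraph (e): (e) operates against (b): a current Tier 3 Registration is held. So (b) is unavailable.
Exception (c): a written security-exemption finding has been issued; the briefing note is an unadopted draft — every condition holds. As to paragraphs (f)–(k): (f) would limit (c) — the baseline figure is 553, meeting the 489 threshold — but (g) sets (f) aside: (g) is engaged — the registered capacity is 2,250 units, below the 2,400 units limit. (h) is triggered (Mira is the subject of the briefing note), but is set aside by (i): (i) operates against (h): the qualifying period is 285 days, meeting the 275 days threshold. (j) is engaged (the coverage ratio is 21%, under the 22% limit), but is itself disapplied by (k): (k) operates against (j): a current Class A Exemption Letter is held. (c) remains available.
Exception (d)'s conditions are all satisfied: the number of pages in the record is 9, less than the 10 limit; a current Tier D Clearance is held. But: (l) operates against (d): the record's age is 16 years, meeting the 15 years threshold. (m) is inapplicable (the Standing Notice is not current), so (l) stands. So (d) is unavailable.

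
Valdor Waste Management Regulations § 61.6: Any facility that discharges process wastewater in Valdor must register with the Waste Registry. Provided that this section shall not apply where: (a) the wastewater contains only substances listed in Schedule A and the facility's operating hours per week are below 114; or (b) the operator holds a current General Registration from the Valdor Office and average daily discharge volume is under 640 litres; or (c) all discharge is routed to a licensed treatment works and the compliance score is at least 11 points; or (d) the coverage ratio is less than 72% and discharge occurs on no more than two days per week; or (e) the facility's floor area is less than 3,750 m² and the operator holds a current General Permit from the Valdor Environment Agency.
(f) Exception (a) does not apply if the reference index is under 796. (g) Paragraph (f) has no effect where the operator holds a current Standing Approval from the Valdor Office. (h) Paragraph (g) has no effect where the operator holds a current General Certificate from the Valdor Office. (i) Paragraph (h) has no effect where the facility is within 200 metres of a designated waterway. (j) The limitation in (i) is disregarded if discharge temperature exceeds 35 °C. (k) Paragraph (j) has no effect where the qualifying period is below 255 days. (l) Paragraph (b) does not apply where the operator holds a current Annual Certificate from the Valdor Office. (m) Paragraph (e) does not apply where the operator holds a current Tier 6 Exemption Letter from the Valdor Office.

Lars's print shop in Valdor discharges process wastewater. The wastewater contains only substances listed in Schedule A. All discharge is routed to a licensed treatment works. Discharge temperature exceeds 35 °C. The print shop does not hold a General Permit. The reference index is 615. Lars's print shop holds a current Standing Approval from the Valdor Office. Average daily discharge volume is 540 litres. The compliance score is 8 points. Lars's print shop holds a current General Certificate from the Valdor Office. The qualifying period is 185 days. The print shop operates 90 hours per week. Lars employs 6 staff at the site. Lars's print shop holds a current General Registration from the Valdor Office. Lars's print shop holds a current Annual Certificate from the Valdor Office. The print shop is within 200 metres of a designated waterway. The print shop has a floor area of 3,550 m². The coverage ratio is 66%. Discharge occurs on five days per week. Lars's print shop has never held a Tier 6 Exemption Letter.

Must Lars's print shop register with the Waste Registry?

Exception (a)'s conditions are all satisfied: the wastewater is Schedule-A-only; the facility's operating hours per week are 90, below the 114 limit. Under paragraphs (f)–(k): (f) would limit (a) — the reference index is 615, under the 796 limit — but (g) sets (f) aside: (g) is triggered — a current Standing Approval is held. (h) would limit (g) — a current General Certificate is held — but (i) sets (h) aside: (i) operates against (h): the print shop is within 200 m of a designated waterway. (j) is triggered (discharge temperature exceeds 35 °C), but yields to (k): (k) operates against (j): the qualifying period is 185 days, below the 255 days limit. Exception (a) stands.
Exception (b) is satisfied on its face — a current General Registration is held; average daily discharge volume is 540 litres, under the 640 litres limit. But applying paragraph (l): (l) operates against (b): a current Annual Certificate is held. (b) is therefore removed.
Exception (c) fails — the compliance score is 8 points, short of 11 points.
Exception (d) does not apply: discharge occurs on five days per week.
Exception (e) fails — no General Permit is held.

No — exception (a) applies; Lars's print shop is not required to register with the Waste Registry.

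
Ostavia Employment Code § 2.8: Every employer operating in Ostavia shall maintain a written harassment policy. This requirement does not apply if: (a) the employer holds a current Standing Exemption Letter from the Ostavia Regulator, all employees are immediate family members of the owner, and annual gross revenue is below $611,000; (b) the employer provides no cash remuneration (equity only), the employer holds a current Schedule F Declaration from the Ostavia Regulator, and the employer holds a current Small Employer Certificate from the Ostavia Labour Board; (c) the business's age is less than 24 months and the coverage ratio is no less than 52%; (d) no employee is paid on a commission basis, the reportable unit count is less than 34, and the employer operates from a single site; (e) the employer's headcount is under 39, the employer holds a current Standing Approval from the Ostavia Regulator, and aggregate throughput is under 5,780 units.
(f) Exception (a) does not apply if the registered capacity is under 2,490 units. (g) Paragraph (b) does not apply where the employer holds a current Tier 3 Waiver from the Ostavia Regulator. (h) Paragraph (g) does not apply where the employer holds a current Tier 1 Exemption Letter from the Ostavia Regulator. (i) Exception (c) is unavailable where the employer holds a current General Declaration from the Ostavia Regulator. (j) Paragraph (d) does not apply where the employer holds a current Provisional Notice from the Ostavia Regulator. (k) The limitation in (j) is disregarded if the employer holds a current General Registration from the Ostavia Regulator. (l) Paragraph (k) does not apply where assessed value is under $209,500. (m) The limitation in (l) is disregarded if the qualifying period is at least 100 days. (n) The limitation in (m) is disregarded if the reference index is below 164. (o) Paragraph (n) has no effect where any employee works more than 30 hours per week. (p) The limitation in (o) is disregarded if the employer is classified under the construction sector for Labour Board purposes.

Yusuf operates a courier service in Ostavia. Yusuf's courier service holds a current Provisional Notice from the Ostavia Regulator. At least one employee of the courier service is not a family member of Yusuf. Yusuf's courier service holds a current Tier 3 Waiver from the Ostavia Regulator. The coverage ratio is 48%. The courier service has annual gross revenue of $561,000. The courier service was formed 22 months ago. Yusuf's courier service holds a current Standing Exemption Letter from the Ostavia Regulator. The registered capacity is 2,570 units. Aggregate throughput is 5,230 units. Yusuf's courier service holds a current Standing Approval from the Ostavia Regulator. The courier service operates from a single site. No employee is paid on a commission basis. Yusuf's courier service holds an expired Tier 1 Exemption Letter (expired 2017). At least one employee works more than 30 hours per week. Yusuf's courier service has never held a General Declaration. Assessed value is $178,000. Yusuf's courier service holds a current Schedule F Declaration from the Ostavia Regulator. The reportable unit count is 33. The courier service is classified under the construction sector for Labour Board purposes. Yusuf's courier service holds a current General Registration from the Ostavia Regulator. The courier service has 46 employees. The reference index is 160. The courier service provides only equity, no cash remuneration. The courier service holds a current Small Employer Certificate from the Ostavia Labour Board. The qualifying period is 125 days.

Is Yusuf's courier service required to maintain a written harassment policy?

Yes — Yusuf's courier service must maintain a written harassment policy.

Exception (a) does not apply: at least one employee is not a family member.
Exception (b): remuneration is equity-only; a current Schedule F Declaration is held; a current Small Employer Certificate is held — every condition holds. But applying paragraphs (g)–(h): (g) operates against (b): a current Tier 3 Waiver is held. (h), which would lift (g), is inapplicable — the Tier 1 Exemption Letter is not current. Exception (b) does not apply.
Exception (c) does not apply: the coverage ratio is 48%, short of 52%.
Exception (d) is satisfied on its face — no employee is paid on commission; the reportable unit count is 33, less than the 34 limit; the employer operates from a single site. Turning to paragraphs (j)–(p): (j) is triggered — a current Provisional Notice is held. (k) is engaged (a current General Registration is held), but is itself disapplied by (l): (l) operates against (k): assessed value is $178,000, under the $209,500 limit. (m) operates (the qualifying period is 125 days, meeting the 100 days threshold), but is overridden by (n): (n) applies — the reference index is 160, below the 164 limit. (o) is triggered (at least one employee exceeds 30 hours/week), but is itself disapplied by (p): (p) is triggered — the courier service is classified under the construction sector. Exception (d) does not apply.
Exception (e) requires that the employer's headcount is under 39; but the employer's headcount is 46, not under 39, so (e) is unavailable.
None of the exceptions is available; § 2.8 applies in full.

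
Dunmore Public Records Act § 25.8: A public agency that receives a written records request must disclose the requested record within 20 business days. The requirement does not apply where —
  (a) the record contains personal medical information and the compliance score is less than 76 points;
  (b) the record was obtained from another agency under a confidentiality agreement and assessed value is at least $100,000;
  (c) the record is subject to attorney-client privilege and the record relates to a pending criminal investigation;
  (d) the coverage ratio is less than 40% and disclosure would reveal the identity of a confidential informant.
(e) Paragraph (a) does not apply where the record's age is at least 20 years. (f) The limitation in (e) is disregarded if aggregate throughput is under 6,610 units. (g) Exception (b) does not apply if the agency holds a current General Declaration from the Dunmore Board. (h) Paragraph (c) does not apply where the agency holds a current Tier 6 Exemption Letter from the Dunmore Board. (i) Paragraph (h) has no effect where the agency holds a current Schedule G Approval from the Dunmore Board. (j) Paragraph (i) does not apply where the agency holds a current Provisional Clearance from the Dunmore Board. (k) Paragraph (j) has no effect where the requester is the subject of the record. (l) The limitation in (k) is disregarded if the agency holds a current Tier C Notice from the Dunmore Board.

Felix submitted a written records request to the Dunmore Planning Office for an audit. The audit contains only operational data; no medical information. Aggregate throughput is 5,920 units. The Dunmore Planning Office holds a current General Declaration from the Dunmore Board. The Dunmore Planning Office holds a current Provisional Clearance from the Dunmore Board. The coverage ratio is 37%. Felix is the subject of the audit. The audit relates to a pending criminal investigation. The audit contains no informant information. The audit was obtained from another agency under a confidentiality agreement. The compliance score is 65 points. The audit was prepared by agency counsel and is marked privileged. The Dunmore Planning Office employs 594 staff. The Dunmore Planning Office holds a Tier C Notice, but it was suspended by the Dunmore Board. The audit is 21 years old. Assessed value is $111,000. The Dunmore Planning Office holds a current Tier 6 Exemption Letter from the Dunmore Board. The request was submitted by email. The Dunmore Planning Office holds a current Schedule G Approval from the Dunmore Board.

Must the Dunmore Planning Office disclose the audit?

Exception (a) requires that the record contains personal medical information; but the audit contains only operational data, so (a) is unavailable.
All of (b)'s requirements are met (the audit was obtained under a confidentiality agreement; assessed value is $111,000, meeting the $100,000 threshold). But applying paragraph (g): (g) is triggered — a current General Declaration is held. (b) is therefore removed.
All of (c)'s requirements are met (the audit is privileged; the audit relates to a pending investigation). Under paragraphs (h)–(l): (h) would limit (c) — a current Tier 6 Exemption Letter is held — but (i) sets (h) aside: (i) applies — a current Schedule G Approval is held. (j) is engaged (a current Provisional Clearance is held), but is displaced by (k): (k) operates against (j): Felix is the subject of the audit. (l) does not operate here (no current Tier C Notice is held), so (k) stands. (c) remains available.
Exception (d) requires that disclosure would reveal the identity of a confidential informant; but the audit contains no informant information, so (d) is unavailable.

No — exception (c) applies; the Dunmore Planning Office is not required to disclose the audit.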